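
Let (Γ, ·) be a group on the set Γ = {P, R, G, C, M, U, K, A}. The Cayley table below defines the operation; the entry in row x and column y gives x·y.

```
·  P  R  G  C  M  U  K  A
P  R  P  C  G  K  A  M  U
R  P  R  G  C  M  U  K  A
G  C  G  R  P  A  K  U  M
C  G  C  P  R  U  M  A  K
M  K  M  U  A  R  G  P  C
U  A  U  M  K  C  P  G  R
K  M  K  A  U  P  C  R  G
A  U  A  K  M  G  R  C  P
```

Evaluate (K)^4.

R

K^1 = K
K^2 = K·K = R
K^3 = R·K = K
K^4 = K·K = R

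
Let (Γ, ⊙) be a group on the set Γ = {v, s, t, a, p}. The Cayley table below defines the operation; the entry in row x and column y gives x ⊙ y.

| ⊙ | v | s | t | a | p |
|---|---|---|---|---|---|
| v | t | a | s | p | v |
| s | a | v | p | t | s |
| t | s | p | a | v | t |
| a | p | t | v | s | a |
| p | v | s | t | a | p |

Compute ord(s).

The identity element is p (its row matches the header).
s^1 = s
s^2 = s ⊙ s = v
s^3 = v ⊙ s = a
s^4 = a ⊙ s = t
s^5 = t ⊙ s = p
The first power of s equal to the identity is s^5, so ord(s) = 5.

5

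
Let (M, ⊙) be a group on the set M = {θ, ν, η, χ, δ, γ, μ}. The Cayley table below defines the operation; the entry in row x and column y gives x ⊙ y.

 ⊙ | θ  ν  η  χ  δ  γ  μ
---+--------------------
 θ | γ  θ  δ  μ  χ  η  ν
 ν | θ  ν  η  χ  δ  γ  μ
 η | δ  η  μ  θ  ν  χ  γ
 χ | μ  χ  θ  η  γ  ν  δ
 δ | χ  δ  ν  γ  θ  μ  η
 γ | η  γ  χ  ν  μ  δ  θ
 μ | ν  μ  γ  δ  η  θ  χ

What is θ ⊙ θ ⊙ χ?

ν

θ ⊙ θ = γ
γ ⊙ χ = ν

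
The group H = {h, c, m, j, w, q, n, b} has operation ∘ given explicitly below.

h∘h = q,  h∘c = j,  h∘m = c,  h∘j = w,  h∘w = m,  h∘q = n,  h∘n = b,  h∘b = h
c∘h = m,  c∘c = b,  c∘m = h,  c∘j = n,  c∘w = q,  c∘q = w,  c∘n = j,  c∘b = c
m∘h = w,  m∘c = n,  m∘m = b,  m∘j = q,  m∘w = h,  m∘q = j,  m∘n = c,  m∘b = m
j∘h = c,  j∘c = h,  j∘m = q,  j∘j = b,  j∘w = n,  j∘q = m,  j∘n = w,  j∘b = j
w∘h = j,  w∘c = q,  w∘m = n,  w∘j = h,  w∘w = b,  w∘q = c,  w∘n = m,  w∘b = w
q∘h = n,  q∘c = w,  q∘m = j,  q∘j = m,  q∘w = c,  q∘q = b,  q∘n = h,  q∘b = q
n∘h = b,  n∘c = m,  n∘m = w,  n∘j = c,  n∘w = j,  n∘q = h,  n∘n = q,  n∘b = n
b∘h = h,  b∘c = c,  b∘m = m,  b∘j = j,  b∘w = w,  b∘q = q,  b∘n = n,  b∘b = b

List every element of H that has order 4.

Identity is b. Compute the order of each non-identity element by repeated multiplication:
  h: h → q → n → b  (order 4)
  c: c → b  (order 2)
  m: m → b  (order 2)
  j: j → b  (order 2)
  w: w → b  (order 2)
  q: q → b  (order 2)
  n: n → q → h → b  (order 4)
Elements of order 4: {h, n}.

{h, n}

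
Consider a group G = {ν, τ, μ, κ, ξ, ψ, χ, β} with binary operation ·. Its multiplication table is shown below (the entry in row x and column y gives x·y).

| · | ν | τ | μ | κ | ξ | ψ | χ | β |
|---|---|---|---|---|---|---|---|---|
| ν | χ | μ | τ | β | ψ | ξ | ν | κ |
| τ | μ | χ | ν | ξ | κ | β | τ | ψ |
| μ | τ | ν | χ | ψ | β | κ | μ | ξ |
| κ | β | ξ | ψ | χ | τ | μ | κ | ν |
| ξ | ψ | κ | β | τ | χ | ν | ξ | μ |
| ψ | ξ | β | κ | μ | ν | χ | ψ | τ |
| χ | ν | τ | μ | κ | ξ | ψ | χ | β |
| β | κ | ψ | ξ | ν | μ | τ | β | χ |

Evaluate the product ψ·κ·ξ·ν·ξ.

ψ·κ = μ
μ·ξ = β
β·ν = κ
κ·ξ = τ

τ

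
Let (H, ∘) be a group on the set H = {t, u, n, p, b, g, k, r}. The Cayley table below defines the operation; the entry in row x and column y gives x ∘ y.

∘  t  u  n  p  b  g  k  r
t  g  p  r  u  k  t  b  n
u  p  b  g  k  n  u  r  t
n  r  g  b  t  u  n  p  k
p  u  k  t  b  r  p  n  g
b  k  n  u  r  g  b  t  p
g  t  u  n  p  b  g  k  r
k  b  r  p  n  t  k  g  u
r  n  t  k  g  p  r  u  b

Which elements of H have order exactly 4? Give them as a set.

{n, p, r, u}

Identity is g. Compute the order of each non-identity element by repeated multiplication:
  t: t → g  (order 2)
  u: u → b → n → g  (order 4)
  n: n → b → u → g  (order 4)
  p: p → b → r → g  (order 4)
  b: b → g  (order 2)
  k: k → g  (order 2)
  r: r → b → p → g  (order 4)
Elements of order 4: {n, p, r, u}.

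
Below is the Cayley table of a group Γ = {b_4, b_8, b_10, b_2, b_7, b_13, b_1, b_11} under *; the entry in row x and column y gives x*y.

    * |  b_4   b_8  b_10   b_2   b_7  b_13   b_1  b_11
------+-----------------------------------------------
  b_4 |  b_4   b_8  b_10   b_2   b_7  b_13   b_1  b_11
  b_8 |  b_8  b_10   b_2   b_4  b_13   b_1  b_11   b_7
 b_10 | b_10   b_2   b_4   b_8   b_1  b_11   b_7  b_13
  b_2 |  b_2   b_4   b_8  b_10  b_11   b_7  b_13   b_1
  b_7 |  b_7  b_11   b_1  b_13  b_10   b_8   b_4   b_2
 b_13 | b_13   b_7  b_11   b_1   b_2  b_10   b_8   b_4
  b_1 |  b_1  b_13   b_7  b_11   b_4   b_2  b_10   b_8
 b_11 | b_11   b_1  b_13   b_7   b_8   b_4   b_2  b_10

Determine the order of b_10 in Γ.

2

The identity element is b_4 (its row matches the header).
b_10^1 = b_10
b_10^2 = b_10*b_10 = b_4
The first power of b_10 equal to the identity is b_10^2, so ord(b_10) = 2.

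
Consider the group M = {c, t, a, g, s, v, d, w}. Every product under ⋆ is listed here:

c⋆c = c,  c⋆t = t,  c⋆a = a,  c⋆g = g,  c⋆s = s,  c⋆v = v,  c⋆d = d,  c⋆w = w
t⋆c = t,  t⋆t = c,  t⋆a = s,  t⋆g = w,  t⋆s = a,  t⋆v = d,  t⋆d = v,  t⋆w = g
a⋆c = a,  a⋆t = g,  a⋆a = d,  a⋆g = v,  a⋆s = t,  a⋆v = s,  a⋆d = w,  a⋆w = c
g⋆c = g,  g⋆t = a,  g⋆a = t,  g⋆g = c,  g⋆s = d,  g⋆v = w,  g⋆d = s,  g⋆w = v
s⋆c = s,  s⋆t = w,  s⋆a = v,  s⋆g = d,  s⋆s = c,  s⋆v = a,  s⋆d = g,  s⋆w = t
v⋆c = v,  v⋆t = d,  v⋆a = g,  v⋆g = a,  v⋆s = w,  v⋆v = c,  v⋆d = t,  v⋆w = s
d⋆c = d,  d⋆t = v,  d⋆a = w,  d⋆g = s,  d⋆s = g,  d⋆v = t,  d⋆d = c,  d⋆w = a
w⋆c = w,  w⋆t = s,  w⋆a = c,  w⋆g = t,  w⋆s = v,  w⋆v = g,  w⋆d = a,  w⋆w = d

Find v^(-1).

v

First locate the identity: row c matches the header, so c is the identity.
Scan row v for c: v ⋆ v = c. Hence v^(-1) = v.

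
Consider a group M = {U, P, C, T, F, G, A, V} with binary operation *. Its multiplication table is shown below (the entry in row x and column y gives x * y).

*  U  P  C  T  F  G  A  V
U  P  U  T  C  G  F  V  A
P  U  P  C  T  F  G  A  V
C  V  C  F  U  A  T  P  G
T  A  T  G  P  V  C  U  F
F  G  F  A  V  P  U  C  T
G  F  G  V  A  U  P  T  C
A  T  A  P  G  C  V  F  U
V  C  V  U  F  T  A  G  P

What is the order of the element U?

The identity element is P (its row matches the header).
U^1 = U
U^2 = U * U = P
The first power of U equal to the identity is U^2, so ord(U) = 2.
(Structurally, M here is isomorphic to the dihedral group D_4.)

2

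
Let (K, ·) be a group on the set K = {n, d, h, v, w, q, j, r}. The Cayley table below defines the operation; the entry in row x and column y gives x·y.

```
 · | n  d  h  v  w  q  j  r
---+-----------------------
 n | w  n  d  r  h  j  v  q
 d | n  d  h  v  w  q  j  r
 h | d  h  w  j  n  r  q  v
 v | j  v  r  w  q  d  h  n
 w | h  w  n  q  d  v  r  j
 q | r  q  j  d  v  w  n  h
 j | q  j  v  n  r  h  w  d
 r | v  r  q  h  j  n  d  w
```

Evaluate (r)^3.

j

r^1 = r
r^2 = r·r = w
r^3 = w·r = j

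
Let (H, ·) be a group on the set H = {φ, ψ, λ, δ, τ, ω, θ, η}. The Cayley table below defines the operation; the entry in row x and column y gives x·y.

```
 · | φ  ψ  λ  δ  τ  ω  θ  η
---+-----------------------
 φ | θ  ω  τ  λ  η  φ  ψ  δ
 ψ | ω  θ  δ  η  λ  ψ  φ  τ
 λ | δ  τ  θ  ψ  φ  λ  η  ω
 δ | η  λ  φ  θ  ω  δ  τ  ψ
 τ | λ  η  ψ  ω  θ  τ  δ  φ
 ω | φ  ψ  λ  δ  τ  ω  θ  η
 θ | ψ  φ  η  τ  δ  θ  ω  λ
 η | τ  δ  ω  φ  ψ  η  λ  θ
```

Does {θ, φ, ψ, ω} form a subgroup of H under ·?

{θ, φ, ψ, ω} contains the identity ω.
Checking products: every product of two elements of {θ, φ, ψ, ω} (read from the table) lies in {θ, φ, ψ, ω}, so the set is closed.
In a finite group, a nonempty closed subset is a subgroup. So {θ, φ, ψ, ω} ≤ H.
(Structurally, H here is isomorphic to the quaternion group Q_8.)

Yes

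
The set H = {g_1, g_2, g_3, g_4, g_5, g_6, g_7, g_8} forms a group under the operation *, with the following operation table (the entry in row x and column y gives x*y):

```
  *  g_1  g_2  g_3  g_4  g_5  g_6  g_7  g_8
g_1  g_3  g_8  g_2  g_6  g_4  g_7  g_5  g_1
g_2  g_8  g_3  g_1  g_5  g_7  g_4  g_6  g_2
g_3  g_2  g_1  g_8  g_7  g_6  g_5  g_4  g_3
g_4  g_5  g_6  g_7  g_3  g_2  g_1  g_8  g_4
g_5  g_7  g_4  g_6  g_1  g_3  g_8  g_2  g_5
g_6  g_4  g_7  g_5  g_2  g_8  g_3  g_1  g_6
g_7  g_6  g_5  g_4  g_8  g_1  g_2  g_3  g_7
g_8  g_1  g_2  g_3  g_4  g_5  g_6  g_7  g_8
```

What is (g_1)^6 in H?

g_1^1 = g_1
g_1^2 = g_1*g_1 = g_3
g_1^3 = g_3*g_1 = g_2
g_1^4 = g_2*g_1 = g_8
g_1^5 = g_8*g_1 = g_1
g_1^6 = g_1*g_1 = g_3
(Structurally, H here is isomorphic to the quaternion group Q_8.)

g_3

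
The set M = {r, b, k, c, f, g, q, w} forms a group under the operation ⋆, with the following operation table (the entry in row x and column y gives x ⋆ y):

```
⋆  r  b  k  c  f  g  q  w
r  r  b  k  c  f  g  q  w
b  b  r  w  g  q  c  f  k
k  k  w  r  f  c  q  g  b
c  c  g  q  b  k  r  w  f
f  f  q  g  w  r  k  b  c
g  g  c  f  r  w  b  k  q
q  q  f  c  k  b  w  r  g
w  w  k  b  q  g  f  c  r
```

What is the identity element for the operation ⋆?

The identity e satisfies e ⋆ x = x for all x, so its row in the table reproduces the column headers.
Row r reads: r, b, k, c, f, g, q, w — exactly the header order. So r is the identity.
(Structurally, M here is isomorphic to the dihedral group D_4.)

r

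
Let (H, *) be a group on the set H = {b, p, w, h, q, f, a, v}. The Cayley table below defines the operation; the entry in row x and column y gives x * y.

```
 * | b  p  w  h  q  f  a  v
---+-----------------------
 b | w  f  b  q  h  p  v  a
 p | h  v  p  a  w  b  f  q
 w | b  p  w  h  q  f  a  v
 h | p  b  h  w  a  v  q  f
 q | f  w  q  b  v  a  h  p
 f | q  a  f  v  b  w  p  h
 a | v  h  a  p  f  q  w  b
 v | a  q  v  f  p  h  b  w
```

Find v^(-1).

First locate the identity: row w matches the header, so w is the identity.
Scan row v for w: v * v = w. Hence v^(-1) = v.

v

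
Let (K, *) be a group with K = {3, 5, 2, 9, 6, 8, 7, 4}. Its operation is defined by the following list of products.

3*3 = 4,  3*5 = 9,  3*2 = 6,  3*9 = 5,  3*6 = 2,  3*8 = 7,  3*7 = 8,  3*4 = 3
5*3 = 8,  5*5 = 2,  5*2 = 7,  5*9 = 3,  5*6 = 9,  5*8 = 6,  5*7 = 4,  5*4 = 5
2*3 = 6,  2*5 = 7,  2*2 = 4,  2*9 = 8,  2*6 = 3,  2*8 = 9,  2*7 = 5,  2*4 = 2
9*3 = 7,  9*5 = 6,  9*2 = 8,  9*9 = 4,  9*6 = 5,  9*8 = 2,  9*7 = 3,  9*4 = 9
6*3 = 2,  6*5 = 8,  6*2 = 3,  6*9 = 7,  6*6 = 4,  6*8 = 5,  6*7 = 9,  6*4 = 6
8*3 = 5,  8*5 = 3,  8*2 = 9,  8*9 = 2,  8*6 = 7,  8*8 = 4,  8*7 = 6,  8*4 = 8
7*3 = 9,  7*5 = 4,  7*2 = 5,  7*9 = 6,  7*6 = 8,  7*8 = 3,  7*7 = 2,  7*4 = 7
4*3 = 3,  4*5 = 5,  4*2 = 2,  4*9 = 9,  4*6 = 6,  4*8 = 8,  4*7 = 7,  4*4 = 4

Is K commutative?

7*9 = 6 but 9*7 = 3.
Since 7 and 9 do not commute, K is not abelian.

No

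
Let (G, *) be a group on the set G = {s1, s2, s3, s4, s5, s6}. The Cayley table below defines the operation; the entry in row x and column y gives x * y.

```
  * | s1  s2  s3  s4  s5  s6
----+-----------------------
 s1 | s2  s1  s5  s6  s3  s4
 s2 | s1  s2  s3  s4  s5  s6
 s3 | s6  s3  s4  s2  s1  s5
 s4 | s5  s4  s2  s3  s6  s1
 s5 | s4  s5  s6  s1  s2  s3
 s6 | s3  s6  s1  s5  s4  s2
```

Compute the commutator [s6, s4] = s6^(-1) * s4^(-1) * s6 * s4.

Identity is s2; from the table s6^(-1) = s6 and s4^(-1) = s3.
s6 * s3 = s1
s1 * s6 = s4
s4 * s4 = s3
(Structurally, G here is isomorphic to the symmetric group S_3.)

s3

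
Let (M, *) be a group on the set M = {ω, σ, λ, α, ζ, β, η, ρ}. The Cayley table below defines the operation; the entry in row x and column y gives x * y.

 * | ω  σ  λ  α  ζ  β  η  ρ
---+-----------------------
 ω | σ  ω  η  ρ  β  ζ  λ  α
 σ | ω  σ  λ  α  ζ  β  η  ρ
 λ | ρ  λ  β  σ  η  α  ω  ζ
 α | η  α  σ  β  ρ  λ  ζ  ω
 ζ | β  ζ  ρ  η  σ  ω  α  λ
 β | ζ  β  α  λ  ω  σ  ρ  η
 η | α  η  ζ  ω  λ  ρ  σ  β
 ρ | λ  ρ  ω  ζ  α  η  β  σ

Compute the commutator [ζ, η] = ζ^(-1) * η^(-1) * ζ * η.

β

Identity is σ; from the table ζ^(-1) = ζ and η^(-1) = η.
ζ * η = α
α * ζ = ρ
ρ * η = β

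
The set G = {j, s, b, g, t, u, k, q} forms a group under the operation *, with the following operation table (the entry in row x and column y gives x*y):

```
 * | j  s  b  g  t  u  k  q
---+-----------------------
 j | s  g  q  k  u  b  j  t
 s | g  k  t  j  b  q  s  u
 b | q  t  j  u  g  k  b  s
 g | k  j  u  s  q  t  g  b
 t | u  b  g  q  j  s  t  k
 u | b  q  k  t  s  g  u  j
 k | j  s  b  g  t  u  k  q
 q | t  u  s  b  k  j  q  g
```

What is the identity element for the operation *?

k

The identity e satisfies e*x = x for all x, so its row in the table reproduces the column headers.
Row k reads: j, s, b, g, t, u, k, q — exactly the header order. So k is the identity.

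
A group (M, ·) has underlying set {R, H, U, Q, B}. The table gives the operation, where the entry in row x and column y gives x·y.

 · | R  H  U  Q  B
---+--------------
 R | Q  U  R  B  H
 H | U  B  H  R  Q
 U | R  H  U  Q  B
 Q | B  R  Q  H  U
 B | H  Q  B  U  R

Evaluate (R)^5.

U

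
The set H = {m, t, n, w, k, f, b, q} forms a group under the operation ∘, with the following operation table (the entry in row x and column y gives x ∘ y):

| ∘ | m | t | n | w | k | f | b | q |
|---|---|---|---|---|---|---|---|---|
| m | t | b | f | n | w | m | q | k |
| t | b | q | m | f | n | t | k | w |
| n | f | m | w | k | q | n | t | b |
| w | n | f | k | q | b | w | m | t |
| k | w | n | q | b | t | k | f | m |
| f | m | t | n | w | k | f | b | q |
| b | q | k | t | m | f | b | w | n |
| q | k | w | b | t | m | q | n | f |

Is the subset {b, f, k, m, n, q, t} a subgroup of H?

No

b ∘ b = w, which is not in {b, f, k, m, n, q, t}.
The subset is not closed under ∘, so it is not a subgroup.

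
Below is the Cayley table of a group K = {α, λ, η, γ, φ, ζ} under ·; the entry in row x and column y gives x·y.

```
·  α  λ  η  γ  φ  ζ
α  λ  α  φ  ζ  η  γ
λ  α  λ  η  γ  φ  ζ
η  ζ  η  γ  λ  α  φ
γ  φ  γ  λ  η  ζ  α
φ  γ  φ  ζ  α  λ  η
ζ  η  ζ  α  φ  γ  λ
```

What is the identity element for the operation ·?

The identity e satisfies e·x = x for all x, so its row in the table reproduces the column headers.
Row λ reads: α, λ, η, γ, φ, ζ — exactly the header order. So λ is the identity.

λ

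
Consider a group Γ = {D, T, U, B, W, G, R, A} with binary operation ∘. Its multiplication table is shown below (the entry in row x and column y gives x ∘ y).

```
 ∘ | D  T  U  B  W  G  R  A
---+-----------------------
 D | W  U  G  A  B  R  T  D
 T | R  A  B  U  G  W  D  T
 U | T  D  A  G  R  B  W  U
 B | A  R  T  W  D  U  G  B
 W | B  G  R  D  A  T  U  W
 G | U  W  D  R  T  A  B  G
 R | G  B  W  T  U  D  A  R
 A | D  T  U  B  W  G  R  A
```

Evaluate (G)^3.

G

G^1 = G
G^2 = G ∘ G = A
G^3 = A ∘ G = G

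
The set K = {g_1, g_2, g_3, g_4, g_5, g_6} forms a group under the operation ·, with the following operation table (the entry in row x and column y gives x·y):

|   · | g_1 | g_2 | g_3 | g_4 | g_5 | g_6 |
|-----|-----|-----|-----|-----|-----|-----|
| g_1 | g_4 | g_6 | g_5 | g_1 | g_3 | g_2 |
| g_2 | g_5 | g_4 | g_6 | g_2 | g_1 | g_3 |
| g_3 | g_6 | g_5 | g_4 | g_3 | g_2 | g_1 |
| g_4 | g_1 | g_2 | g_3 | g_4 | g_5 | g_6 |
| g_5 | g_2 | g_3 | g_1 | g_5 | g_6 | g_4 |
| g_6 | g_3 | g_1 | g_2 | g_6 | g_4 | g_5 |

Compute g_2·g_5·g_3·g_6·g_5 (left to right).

g_2·g_5 = g_1
g_1·g_3 = g_5
g_5·g_6 = g_4
g_4·g_5 = g_5

g_5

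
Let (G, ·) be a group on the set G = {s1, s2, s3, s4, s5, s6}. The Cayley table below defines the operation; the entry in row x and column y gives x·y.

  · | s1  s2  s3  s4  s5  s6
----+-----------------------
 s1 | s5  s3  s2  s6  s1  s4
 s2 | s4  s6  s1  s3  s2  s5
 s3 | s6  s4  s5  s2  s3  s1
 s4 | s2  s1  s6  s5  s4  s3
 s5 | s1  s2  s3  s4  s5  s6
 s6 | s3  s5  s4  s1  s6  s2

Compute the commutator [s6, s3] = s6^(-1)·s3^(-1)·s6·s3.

s6

Identity is s5; from the table s6^(-1) = s2 and s3^(-1) = s3.
s2·s3 = s1
s1·s6 = s4
s4·s3 = s6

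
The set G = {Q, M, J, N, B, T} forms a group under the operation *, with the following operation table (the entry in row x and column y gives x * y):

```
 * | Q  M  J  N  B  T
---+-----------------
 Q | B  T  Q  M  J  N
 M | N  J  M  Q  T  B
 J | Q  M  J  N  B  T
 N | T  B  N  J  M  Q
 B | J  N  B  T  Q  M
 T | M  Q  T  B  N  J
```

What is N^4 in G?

J

N^1 = N
N^2 = N * N = J
N^3 = J * N = N
N^4 = N * N = J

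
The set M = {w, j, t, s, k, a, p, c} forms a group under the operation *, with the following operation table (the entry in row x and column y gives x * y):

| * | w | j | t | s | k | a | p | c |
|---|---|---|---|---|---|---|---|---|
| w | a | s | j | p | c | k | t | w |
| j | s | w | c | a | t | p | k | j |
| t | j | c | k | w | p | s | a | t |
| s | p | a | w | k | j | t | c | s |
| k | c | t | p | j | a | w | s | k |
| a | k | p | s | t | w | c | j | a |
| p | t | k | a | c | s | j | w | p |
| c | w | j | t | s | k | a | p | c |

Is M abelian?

Yes

Check whether the table is symmetric across its main diagonal.
Every entry (row x, col y) equals the entry (row y, col x), so M is abelian.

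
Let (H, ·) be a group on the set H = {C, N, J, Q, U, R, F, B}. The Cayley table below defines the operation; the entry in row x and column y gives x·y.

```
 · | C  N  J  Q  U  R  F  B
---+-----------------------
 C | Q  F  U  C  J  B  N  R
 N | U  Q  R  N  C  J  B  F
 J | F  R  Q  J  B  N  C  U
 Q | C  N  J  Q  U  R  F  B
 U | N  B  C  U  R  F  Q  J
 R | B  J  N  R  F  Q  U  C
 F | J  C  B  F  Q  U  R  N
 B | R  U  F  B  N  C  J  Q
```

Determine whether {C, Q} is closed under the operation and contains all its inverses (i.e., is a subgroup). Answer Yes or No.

Yes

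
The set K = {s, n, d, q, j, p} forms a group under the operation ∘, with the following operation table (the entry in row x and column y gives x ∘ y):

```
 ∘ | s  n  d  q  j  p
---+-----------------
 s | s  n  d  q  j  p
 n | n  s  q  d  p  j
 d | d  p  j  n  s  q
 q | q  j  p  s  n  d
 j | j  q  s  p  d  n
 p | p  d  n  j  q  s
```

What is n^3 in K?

n^1 = n
n^2 = n ∘ n = s
n^3 = s ∘ n = n

n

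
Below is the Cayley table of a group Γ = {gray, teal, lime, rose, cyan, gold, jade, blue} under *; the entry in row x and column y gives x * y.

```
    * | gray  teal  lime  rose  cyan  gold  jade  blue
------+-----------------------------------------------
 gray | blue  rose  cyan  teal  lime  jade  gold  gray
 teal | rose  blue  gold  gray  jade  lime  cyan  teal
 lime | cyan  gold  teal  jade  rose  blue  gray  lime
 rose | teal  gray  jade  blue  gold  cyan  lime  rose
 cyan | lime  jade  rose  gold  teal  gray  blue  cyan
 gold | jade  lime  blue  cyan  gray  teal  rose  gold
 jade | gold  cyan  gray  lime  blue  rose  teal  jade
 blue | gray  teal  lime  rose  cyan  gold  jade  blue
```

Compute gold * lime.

blue

Read row gold, column lime: gold * lime = blue.
(Structurally, Γ here is isomorphic to Z_2 x Z_4.)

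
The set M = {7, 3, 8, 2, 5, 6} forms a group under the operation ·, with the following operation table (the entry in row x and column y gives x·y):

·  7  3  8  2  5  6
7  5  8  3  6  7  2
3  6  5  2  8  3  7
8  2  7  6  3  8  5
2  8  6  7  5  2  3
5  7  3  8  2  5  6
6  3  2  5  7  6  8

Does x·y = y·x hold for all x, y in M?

8·7 = 2 but 7·8 = 3.
Since 8 and 7 do not commute, M is not abelian.

No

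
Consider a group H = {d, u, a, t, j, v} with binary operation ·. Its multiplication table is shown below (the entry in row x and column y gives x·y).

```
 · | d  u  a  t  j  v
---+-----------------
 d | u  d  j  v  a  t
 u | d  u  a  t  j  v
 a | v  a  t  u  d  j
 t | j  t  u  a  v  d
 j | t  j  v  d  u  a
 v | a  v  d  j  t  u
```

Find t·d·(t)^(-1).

v

The identity is u. In row t, the entry u sits in column a, so t^(-1) = a.
t·d = j
j·a = v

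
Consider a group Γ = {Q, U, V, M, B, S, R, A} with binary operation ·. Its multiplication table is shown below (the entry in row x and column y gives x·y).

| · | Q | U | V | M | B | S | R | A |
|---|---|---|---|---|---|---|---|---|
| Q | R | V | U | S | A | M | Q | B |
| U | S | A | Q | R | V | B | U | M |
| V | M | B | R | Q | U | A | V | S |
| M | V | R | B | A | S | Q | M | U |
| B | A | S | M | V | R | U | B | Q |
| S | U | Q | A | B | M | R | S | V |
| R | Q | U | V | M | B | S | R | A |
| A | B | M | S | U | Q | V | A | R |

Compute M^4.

R

M^1 = M
M^2 = M·M = A
M^3 = A·M = U
M^4 = U·M = R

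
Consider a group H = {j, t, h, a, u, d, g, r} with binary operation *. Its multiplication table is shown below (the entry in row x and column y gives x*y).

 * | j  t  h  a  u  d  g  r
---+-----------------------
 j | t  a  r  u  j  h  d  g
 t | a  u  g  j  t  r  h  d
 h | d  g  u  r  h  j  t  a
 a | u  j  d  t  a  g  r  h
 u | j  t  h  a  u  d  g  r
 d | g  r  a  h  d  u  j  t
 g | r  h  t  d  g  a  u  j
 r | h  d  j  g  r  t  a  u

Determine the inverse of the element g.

First locate the identity: row u matches the header, so u is the identity.
Scan row g for u: g*g = u. Hence g^(-1) = g.

g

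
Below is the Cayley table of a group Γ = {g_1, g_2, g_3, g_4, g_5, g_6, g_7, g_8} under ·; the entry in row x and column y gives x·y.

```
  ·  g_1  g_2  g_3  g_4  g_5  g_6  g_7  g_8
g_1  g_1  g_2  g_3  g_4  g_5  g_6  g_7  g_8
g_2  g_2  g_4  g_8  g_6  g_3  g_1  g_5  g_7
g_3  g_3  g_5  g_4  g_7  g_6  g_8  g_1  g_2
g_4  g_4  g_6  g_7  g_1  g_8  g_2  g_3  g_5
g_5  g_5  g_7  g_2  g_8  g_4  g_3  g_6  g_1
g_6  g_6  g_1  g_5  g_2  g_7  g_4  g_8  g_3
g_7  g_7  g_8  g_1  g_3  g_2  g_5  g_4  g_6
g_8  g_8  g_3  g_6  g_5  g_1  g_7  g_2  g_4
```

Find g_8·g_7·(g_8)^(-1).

The identity is g_1. In row g_8, the entry g_1 sits in column g_5, so g_8^(-1) = g_5.
g_8·g_7 = g_2
g_2·g_5 = g_3

g_3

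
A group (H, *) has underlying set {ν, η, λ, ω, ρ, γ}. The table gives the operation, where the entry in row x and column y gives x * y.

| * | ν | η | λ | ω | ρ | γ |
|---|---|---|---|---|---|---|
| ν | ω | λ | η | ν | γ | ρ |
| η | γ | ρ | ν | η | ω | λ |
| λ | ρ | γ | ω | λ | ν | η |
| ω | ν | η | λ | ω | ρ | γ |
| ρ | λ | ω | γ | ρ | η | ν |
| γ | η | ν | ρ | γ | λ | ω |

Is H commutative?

No

ρ * ν = λ but ν * ρ = γ.
Since ρ and ν do not commute, H is not abelian.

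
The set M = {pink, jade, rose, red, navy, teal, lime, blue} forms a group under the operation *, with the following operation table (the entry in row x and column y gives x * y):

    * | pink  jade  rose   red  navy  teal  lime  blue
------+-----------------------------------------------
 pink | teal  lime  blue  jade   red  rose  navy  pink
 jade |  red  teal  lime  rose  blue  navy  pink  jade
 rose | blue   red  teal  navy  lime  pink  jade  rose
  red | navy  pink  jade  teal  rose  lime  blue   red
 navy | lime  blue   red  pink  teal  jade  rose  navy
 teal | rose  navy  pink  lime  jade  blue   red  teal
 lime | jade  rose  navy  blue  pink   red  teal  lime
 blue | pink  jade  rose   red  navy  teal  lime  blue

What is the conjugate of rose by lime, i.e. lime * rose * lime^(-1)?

The identity is blue. In row lime, the entry blue sits in column red, so lime^(-1) = red.
lime * rose = navy
navy * red = pink

pink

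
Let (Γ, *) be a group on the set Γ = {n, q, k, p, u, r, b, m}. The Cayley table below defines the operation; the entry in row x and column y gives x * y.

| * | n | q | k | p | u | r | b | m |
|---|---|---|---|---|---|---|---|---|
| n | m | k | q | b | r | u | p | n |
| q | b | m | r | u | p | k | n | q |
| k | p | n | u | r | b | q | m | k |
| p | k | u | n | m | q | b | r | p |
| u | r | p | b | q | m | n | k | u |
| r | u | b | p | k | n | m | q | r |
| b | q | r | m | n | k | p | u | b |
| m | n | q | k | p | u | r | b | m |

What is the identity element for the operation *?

The identity e satisfies e * x = x for all x, so its row in the table reproduces the column headers.
Row m reads: n, q, k, p, u, r, b, m — exactly the header order. So m is the identity.

m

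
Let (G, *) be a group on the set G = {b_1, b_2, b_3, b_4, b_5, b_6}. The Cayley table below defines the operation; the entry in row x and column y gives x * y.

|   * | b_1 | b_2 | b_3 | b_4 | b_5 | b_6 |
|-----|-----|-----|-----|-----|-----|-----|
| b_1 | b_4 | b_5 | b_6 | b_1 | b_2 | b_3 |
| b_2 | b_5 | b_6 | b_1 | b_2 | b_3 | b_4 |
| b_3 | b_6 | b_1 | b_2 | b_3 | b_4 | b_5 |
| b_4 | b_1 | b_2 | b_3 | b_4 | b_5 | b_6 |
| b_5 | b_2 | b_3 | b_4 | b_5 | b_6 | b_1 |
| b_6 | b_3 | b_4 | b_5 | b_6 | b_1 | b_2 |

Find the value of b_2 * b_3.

Read row b_2, column b_3: b_2 * b_3 = b_1.

b_1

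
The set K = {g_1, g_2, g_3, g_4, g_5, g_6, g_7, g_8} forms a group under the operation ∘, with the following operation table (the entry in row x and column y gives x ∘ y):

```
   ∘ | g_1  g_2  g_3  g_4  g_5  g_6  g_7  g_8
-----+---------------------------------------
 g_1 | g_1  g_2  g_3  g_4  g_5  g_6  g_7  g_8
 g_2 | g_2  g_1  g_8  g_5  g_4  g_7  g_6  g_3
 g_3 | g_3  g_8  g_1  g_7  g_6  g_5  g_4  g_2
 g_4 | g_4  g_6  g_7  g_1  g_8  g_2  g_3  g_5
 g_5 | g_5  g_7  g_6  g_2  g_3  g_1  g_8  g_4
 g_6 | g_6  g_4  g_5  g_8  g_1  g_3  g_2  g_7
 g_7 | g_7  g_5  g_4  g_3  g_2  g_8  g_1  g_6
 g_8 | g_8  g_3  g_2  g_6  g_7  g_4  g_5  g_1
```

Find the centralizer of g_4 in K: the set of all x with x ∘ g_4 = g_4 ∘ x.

{g_1, g_3, g_4, g_7}

Compare row g_4 with column g_4 entry by entry.
g_7 ∘ g_4 = g_3 = g_4 ∘ g_7, so g_7 commutes with g_4.
g_8 ∘ g_4 = g_6 but g_4 ∘ g_8 = g_5, so g_8 does not.
Collecting the elements that commute with g_4: C(g_4) = {g_1, g_3, g_4, g_7}.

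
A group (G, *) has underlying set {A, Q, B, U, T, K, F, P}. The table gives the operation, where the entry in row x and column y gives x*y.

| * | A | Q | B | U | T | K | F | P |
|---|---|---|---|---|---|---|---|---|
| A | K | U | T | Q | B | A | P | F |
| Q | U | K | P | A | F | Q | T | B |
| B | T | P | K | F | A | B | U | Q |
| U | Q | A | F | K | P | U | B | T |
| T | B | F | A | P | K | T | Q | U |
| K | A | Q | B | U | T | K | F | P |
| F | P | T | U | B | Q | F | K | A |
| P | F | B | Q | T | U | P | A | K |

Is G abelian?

Yes

Check whether the table is symmetric across its main diagonal.
Every entry (row x, col y) equals the entry (row y, col x), so G is abelian.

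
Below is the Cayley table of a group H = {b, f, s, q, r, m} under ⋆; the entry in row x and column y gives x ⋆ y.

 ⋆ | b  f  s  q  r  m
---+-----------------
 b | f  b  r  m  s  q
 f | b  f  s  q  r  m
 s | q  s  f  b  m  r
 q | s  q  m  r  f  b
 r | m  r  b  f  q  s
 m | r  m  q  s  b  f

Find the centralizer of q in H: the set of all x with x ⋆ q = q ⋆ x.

{f, q, r}

Compare row q with column q entry by entry.
r ⋆ q = f = q ⋆ r, so r commutes with q.
b ⋆ q = m but q ⋆ b = s, so b does not.
Collecting the elements that commute with q: C(q) = {f, q, r}.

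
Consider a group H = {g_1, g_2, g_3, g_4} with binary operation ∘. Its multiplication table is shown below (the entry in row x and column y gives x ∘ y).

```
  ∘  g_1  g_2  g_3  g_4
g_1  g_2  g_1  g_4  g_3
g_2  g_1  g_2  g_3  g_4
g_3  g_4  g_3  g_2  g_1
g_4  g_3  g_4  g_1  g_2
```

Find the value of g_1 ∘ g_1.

g_2

Read row g_1, column g_1: g_1 ∘ g_1 = g_2.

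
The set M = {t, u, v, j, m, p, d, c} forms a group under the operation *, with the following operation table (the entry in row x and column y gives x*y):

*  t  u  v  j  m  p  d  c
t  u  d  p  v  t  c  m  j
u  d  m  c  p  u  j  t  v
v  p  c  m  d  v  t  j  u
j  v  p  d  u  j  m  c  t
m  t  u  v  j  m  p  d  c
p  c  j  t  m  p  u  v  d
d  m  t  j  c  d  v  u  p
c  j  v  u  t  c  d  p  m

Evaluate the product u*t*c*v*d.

m

u*t = d
d*c = p
p*v = t
t*d = m
(Structurally, M here is isomorphic to Z_2 x Z_4.)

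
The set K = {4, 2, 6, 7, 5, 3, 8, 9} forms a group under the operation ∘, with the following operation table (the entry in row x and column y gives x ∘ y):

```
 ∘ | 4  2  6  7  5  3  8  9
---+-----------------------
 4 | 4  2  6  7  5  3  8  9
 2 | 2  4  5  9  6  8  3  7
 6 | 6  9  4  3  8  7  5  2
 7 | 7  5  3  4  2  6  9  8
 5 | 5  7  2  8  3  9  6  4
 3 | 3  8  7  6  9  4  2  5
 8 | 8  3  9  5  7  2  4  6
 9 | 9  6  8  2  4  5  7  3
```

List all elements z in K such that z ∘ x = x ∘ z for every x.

An element z is central iff its row equals its column in the table.
For 6: 6 ∘ 9 = 2 ≠ 8 = 9 ∘ 6, so 6 ∉ Z.
Checking each element this way leaves Z(K) = {3, 4}.

{3, 4}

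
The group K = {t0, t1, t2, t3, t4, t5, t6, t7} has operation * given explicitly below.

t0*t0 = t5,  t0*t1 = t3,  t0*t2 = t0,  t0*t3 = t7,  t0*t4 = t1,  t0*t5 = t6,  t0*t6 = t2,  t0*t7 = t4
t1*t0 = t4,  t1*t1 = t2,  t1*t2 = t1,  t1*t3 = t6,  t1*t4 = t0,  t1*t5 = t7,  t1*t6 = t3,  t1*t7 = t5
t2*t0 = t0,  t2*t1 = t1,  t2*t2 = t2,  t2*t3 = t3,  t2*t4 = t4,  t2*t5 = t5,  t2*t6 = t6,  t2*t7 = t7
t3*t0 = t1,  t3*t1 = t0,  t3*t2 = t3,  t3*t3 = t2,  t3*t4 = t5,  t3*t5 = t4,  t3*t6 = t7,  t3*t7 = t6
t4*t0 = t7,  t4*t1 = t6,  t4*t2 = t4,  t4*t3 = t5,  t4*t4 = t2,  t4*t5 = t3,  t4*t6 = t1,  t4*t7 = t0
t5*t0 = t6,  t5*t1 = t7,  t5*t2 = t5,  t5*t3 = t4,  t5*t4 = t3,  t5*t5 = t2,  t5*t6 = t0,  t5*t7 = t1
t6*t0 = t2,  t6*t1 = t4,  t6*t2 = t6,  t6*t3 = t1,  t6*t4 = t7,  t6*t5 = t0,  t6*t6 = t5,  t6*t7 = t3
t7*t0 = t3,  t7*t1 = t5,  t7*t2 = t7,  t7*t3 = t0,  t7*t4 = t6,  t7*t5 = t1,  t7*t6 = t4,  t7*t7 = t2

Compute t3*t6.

t7

Read row t3, column t6: t3*t6 = t7.
(Structurally, K here is isomorphic to the dihedral group D_4.)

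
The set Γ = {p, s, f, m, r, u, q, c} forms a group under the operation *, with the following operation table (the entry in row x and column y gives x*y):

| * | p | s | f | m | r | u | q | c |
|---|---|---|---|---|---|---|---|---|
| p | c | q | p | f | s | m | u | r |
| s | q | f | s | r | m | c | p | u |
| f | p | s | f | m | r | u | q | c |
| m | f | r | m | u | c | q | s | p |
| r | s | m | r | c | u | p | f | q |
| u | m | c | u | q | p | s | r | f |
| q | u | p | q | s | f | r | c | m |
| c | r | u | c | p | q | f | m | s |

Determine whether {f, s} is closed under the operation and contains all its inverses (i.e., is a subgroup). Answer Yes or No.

Yes

{f, s} contains the identity f.
Checking products: every product of two elements of {f, s} (read from the table) lies in {f, s}, so the set is closed.
In a finite group, a nonempty closed subset is a subgroup. So {f, s} ≤ Γ.
(Structurally, Γ here is isomorphic to the cyclic group Z_8.)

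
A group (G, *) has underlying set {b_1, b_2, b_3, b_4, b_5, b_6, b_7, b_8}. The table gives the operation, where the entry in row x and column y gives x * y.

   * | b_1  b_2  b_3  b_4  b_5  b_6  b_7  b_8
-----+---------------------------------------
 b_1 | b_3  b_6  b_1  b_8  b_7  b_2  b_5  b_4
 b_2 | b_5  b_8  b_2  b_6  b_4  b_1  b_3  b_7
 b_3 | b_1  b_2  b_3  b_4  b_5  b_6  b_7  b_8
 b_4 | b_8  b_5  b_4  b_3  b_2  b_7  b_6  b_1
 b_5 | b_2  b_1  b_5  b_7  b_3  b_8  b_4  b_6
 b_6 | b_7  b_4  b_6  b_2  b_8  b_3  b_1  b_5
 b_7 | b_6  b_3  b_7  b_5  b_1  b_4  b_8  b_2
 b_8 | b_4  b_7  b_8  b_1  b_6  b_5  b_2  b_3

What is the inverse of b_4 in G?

First locate the identity: row b_3 matches the header, so b_3 is the identity.
Scan row b_4 for b_3: b_4 * b_4 = b_3. Hence b_4^(-1) = b_4.

b_4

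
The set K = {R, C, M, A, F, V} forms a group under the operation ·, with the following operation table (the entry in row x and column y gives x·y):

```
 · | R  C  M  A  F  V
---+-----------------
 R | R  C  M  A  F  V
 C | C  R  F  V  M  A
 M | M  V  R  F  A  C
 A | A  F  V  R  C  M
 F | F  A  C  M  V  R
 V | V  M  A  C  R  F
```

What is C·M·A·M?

R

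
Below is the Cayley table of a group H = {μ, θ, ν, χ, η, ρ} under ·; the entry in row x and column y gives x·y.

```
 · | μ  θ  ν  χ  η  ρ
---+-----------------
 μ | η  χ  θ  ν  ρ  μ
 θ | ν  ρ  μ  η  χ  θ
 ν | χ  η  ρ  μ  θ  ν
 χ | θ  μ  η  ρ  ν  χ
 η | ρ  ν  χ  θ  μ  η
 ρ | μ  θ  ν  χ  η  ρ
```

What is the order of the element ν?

The identity element is ρ (its row matches the header).
ν^1 = ν
ν^2 = ν·ν = ρ
The first power of ν equal to the identity is ν^2, so ord(ν) = 2.

2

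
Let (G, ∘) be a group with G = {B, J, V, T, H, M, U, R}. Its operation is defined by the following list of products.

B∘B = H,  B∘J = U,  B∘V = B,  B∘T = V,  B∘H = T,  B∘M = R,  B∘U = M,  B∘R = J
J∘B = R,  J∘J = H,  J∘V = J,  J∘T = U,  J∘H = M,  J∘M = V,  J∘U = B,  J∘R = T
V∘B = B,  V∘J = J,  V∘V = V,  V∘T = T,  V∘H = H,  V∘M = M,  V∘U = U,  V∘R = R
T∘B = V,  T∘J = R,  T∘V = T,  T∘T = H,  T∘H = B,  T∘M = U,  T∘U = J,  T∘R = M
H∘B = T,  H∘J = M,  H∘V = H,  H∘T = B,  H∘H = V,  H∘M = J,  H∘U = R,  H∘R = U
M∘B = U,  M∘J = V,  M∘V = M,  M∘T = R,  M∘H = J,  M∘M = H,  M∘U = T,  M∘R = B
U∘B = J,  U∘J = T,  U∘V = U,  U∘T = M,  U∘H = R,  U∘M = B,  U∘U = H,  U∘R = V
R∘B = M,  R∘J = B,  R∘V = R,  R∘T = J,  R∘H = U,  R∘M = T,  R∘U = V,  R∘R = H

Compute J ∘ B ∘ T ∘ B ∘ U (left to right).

J ∘ B = R
R ∘ T = J
J ∘ B = R
R ∘ U = V

V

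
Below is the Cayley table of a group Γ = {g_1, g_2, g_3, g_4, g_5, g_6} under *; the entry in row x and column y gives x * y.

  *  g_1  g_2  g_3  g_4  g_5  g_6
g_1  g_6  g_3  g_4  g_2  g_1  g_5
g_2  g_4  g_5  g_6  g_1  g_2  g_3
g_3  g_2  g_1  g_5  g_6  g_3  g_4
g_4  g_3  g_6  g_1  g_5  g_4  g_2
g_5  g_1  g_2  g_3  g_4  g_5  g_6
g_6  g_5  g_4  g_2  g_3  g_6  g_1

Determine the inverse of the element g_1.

First locate the identity: row g_5 matches the header, so g_5 is the identity.
Scan row g_1 for g_5: g_1 * g_6 = g_5. Hence g_1^(-1) = g_6.

g_6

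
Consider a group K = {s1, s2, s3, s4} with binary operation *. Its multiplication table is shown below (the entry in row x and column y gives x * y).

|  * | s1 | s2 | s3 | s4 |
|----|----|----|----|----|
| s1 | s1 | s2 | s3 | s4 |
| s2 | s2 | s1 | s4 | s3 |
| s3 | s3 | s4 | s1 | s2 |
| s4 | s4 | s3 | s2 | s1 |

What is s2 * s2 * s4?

s2 * s2 = s1
s1 * s4 = s4

s4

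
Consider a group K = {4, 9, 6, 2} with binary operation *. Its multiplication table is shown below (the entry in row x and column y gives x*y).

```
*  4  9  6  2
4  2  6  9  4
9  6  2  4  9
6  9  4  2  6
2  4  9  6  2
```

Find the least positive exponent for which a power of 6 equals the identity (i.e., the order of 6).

2

The identity element is 2 (its row matches the header).
6^1 = 6
6^2 = 6*6 = 2
The first power of 6 equal to the identity is 6^2, so ord(6) = 2.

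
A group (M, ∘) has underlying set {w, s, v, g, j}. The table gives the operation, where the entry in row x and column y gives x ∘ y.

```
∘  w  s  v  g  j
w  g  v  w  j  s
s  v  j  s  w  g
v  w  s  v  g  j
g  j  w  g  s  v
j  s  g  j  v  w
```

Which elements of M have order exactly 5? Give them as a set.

Identity is v. Compute the order of each non-identity element by repeated multiplication:
  w: w → g → j → s → v  (order 5)
  s: s → j → g → w → v  (order 5)
  g: g → s → w → j → v  (order 5)
  j: j → w → s → g → v  (order 5)
Elements of order 5: {g, j, s, w}.

{g, j, s, w}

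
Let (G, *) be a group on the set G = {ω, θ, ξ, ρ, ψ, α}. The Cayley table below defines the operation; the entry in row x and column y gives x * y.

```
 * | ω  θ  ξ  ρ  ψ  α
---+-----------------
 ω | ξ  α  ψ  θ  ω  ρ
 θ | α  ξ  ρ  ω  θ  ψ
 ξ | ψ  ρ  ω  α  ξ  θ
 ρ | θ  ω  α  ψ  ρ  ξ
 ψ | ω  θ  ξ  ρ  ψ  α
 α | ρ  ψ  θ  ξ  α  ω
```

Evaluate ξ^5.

ω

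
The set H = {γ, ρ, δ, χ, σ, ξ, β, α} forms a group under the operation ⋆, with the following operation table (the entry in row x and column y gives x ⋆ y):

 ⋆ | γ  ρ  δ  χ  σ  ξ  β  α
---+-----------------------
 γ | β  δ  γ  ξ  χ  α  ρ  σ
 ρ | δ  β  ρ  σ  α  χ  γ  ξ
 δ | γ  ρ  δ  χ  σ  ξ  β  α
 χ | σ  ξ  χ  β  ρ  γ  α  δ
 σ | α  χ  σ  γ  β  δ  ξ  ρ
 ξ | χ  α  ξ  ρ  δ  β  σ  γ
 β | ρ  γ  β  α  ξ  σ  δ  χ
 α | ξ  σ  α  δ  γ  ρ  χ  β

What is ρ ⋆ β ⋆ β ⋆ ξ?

χ

ρ ⋆ β = γ
γ ⋆ β = ρ
ρ ⋆ ξ = χ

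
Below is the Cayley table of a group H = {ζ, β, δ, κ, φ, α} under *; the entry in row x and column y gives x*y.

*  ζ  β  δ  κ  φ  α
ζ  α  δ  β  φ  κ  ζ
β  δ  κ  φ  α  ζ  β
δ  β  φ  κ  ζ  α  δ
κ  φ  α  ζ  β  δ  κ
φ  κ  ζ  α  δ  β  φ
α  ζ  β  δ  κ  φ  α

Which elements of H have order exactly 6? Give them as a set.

{δ, φ}

Identity is α. Compute the order of each non-identity element by repeated multiplication:
  ζ: ζ → α  (order 2)
  β: β → κ → α  (order 3)
  δ: δ → κ → ζ → β → φ → α  (order 6)
  κ: κ → β → α  (order 3)
  φ: φ → β → ζ → κ → δ → α  (order 6)
Elements of order 6: {δ, φ}.
(Structurally, H here is isomorphic to the cyclic group Z_6.)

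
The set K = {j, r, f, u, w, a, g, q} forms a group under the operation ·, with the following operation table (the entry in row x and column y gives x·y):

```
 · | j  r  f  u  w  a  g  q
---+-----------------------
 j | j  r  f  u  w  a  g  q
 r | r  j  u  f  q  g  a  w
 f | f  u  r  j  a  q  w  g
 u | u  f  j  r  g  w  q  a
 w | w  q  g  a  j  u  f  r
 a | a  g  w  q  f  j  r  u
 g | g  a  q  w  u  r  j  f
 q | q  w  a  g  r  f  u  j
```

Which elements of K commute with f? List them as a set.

{f, j, r, u}

Compare row f with column f entry by entry.
r·f = u = f·r, so r commutes with f.
a·f = w but f·a = q, so a does not.
Collecting the elements that commute with f: C(f) = {f, j, r, u}.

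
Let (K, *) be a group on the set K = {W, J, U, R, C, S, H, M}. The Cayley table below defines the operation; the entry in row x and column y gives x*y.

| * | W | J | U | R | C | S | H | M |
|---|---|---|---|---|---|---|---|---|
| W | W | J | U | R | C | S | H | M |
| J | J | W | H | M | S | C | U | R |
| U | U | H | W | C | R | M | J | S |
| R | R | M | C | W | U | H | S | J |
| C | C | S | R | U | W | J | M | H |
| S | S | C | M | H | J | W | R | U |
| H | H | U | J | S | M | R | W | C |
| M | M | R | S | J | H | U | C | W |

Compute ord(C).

2

The identity element is W (its row matches the header).
C^1 = C
C^2 = C*C = W
The first power of C equal to the identity is C^2, so ord(C) = 2.
(Structurally, K here is isomorphic to the elementary abelian group (Z_2)^3.)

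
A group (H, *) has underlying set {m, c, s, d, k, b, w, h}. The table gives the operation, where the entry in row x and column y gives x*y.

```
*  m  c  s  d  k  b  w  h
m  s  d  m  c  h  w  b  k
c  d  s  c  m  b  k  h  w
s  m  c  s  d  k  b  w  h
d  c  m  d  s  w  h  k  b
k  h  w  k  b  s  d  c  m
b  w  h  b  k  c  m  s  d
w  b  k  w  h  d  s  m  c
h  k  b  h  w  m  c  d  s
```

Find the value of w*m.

Read row w, column m: w*m = b.

b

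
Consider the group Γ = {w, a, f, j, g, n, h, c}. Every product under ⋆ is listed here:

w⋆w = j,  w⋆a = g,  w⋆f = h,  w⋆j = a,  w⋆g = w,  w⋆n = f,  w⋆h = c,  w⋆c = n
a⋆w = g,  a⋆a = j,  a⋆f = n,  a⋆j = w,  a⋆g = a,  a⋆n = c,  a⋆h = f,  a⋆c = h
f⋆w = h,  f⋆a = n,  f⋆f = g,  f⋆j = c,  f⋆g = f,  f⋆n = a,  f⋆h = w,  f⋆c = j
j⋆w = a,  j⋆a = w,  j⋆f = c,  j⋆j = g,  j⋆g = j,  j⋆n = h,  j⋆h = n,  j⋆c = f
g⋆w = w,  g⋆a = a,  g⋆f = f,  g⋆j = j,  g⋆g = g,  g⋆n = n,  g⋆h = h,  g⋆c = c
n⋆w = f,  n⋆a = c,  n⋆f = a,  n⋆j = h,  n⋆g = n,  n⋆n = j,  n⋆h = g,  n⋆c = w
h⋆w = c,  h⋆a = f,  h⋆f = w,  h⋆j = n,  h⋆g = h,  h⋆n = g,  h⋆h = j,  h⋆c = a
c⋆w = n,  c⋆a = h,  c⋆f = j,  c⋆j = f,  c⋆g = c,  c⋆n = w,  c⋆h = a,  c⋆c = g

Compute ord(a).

The identity element is g (its row matches the header).
a^1 = a
a^2 = a ⋆ a = j
a^3 = j ⋆ a = w
a^4 = w ⋆ a = g
The first power of a equal to the identity is a^4, so ord(a) = 4.
(Structurally, Γ here is isomorphic to Z_2 x Z_4.)

4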